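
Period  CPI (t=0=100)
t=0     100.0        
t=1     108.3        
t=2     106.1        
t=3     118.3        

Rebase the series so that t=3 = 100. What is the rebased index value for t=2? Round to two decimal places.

89.69

Rebased(t=2) = 106.1 / 118.3 × 100 = 89.6872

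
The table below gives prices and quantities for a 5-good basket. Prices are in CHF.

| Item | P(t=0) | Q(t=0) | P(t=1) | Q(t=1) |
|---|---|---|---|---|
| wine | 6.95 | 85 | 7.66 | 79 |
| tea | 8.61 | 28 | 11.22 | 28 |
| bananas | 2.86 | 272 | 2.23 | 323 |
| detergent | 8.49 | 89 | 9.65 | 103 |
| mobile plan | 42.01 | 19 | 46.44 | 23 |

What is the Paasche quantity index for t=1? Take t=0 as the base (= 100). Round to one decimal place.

111.7

Paasche quantity index uses current-period prices as weights.
ΣP(t=1)·Q(t=1) = 7.66×79 + 11.22×28 + 2.23×323 + 9.65×103 + 46.44×23 = 605.14 + 314.16 + 720.29 + 993.95 + 1068.12 = 3701.66
ΣP(t=1)·Q(t=0) = 7.66×85 + 11.22×28 + 2.23×272 + 9.65×89 + 46.44×19 = 651.1 + 314.16 + 606.56 + 858.85 + 882.36 = 3313.03
Index = 3701.66 / 3313.03 × 100 = 111.7303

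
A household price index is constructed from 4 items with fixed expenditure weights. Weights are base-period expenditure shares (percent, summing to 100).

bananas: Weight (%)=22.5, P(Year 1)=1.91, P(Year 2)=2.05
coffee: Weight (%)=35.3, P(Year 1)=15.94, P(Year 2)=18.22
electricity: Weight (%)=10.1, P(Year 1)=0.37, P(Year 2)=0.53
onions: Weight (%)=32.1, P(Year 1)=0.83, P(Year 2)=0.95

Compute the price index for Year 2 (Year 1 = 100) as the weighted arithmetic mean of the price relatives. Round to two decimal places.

bananas: 22.5 × (2.05/1.91) = 22.5 × 1.073298 = 24.1492
coffee: 35.3 × (18.22/15.94) = 35.3 × 1.143036 = 40.3492
electricity: 10.1 × (0.53/0.37) = 10.1 × 1.432432 = 14.4676
onions: 32.1 × (0.95/0.83) = 32.1 × 1.144578 = 36.7410
Index = Σ wᵢ·(p₁ᵢ/p₀ᵢ) = 24.1492 + 40.3492 + 14.4676 + 36.7410 = 115.7069

115.71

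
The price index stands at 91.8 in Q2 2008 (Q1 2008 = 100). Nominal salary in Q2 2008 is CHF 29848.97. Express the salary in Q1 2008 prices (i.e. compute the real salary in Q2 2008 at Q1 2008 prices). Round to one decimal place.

Real = Nominal ÷ (Index/100) = 29848.97 ÷ (91.8/100)
     = 29848.97 ÷ 0.918 = 32515.2179

32515.2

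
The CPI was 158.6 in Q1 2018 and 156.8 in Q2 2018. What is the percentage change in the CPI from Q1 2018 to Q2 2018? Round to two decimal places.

Change = (156.8 − 158.6) / 158.6 × 100
       = -1.8 / 158.6 × 100 = -1.1349%

-1.13%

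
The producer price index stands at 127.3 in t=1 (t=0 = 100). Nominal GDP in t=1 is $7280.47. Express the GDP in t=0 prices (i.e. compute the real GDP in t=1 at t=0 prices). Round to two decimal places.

5719.14

Real = Nominal ÷ (Index/100) = 7280.47 ÷ (127.3/100)
     = 7280.47 ÷ 1.273 = 5719.1438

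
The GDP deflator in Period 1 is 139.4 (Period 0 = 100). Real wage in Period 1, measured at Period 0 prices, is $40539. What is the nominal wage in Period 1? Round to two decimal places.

56511.37

Nominal = Real × (Index/100) = 40539 × (139.4/100)
        = 40539 × 1.394 = 56511.3660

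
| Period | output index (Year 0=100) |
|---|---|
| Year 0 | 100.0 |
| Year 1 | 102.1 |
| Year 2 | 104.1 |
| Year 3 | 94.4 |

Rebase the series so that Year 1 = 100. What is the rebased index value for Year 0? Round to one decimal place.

97.9

Rebased(Year 0) = 100.0 / 102.1 × 100 = 97.9432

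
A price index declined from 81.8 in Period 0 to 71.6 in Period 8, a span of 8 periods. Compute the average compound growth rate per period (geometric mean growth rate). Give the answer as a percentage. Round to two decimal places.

Growth factor = (71.6/81.8)^(1/8) = (0.875306)^(1/8) = 0.983490
Growth rate = 0.983490 − 1 = -0.016510 = -1.6510%

-1.65%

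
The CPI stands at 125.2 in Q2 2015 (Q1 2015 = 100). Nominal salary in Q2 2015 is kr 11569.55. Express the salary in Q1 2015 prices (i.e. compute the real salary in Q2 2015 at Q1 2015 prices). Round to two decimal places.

Real = Nominal ÷ (Index/100) = 11569.55 ÷ (125.2/100)
     = 11569.55 ÷ 1.252 = 9240.8546

9240.85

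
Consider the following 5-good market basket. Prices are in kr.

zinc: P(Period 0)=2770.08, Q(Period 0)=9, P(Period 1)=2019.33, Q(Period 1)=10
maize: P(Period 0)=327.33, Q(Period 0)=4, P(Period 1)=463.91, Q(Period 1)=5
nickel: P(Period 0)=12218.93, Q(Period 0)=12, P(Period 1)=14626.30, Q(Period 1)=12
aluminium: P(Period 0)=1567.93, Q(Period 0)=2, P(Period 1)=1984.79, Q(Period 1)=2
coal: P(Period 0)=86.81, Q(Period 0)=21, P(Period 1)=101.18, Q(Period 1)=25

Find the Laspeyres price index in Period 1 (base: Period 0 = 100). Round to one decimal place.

Laspeyres price index uses base-period quantities as weights.
ΣP(Period 1)·Q(Period 0) = 2019.33×9 + 463.91×4 + 14626.30×12 + 1984.79×2 + 101.18×21 = 18173.97 + 1855.64 + 175515.6 + 3969.58 + 2124.78 = 201639.57
ΣP(Period 0)·Q(Period 0) = 2770.08×9 + 327.33×4 + 12218.93×12 + 1567.93×2 + 86.81×21 = 24930.72 + 1309.32 + 146627.16 + 3135.86 + 1823.01 = 177826.07
Index = 201639.57 / 177826.07 × 100 = 113.3915

113.4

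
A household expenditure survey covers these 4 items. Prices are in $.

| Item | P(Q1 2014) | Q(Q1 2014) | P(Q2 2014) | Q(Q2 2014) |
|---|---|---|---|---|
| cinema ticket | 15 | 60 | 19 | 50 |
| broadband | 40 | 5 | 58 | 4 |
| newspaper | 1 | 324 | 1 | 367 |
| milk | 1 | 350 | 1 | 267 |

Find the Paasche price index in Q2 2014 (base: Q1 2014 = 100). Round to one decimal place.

Paasche price index uses current-period quantities as weights.
ΣP(Q2 2014)·Q(Q2 2014) = 19×50 + 58×4 + 1×367 + 1×267 = 950 + 232 + 367 + 267 = 1816
ΣP(Q1 2014)·Q(Q2 2014) = 15×50 + 40×4 + 1×367 + 1×267 = 750 + 160 + 367 + 267 = 1544
Index = 1816 / 1544 × 100 = 117.6166

117.6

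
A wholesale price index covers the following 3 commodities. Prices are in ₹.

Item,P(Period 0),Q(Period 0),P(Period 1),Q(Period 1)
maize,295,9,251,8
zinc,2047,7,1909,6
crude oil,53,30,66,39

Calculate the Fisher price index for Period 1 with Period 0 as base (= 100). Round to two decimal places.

Laspeyres component (base-period weights):
ΣP(Period 1)Q(Period 0) = 251×9 + 1909×7 + 66×30 = 2259 + 13363 + 1980 = 17602
ΣP(Period 0)Q(Period 0) = 295×9 + 2047×7 + 53×30 = 2655 + 14329 + 1590 = 18574
L = 17602 / 18574 × 100 = 94.7669
Paasche component (current-period weights):
ΣP(Period 1)Q(Period 1) = 251×8 + 1909×6 + 66×39 = 2008 + 11454 + 2574 = 16036
ΣP(Period 0)Q(Period 1) = 295×8 + 2047×6 + 53×39 = 2360 + 12282 + 2067 = 16709
P = 16036 / 16709 × 100 = 95.9722
Fisher = √(L × P) = √(94.7669 × 95.9722) = 95.3677

95.37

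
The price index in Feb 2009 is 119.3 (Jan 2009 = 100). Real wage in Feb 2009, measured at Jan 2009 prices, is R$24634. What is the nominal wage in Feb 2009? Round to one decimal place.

29388.4

Nominal = Real × (Index/100) = 24634 × (119.3/100)
        = 24634 × 1.193 = 29388.3620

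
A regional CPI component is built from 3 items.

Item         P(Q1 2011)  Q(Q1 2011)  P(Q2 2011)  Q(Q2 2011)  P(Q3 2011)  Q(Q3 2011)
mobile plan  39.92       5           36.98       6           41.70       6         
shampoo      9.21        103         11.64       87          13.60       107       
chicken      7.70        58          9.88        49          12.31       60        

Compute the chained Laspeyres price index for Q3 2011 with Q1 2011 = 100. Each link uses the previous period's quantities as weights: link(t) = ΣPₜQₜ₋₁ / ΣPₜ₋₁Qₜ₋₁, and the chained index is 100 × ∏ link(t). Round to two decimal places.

Link Q1 2011→Q2 2011:
ΣP(Q2 2011)Q(Q1 2011) = 36.98×5 + 11.64×103 + 9.88×58 = 184.9 + 1198.92 + 573.04 = 1956.86
ΣP(Q1 2011)Q(Q1 2011) = 39.92×5 + 9.21×103 + 7.70×58 = 199.6 + 948.63 + 446.6 = 1594.83
link = 1956.86/1594.83 = 1.227002
Link Q2 2011→Q3 2011:
ΣP(Q3 2011)Q(Q2 2011) = 41.70×6 + 13.60×87 + 12.31×49 = 250.2 + 1183.2 + 603.19 = 2036.59
ΣP(Q2 2011)Q(Q2 2011) = 36.98×6 + 11.64×87 + 9.88×49 = 221.88 + 1012.68 + 484.12 = 1718.68
link = 2036.59/1718.68 = 1.184973
Chained index = 100 × 1.227002 × 1.184973 = 145.3965

145.40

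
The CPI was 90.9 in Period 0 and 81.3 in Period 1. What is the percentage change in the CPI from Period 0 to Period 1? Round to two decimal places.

-10.56%

Change = (81.3 − 90.9) / 90.9 × 100
       = -9.6 / 90.9 × 100 = -10.5611%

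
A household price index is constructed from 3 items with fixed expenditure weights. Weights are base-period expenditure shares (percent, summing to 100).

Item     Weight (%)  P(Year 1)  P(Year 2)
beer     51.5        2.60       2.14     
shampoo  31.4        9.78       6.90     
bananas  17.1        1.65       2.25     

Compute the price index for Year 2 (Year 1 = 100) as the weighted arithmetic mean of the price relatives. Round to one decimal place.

beer: 51.5 × (2.14/2.60) = 51.5 × 0.823077 = 42.3885
shampoo: 31.4 × (6.90/9.78) = 31.4 × 0.705521 = 22.1534
bananas: 17.1 × (2.25/1.65) = 17.1 × 1.363636 = 23.3182
Index = Σ wᵢ·(p₁ᵢ/p₀ᵢ) = 42.3885 + 22.1534 + 23.3182 = 87.8600

87.9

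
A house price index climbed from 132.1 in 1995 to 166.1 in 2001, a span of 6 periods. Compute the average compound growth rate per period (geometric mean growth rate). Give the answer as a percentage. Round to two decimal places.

3.89%

Growth factor = (166.1/132.1)^(1/6) = (1.257381)^(1/6) = 1.038910
Growth rate = 1.038910 − 1 = 0.038910 = 3.8910%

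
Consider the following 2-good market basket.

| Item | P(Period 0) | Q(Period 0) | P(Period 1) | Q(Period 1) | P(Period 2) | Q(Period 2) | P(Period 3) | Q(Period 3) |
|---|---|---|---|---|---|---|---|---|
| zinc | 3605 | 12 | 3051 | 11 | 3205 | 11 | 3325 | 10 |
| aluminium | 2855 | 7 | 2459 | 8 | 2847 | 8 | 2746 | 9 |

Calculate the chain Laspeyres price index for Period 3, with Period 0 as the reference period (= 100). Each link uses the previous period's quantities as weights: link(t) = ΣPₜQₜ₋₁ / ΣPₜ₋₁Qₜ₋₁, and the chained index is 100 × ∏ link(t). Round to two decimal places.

Link Period 0→Period 1:
ΣP(Period 1)Q(Period 0) = 3051×12 + 2459×7 = 36612 + 17213 = 53825
ΣP(Period 0)Q(Period 0) = 3605×12 + 2855×7 = 43260 + 19985 = 63245
link = 53825/63245 = 0.851055
Link Period 1→Period 2:
ΣP(Period 2)Q(Period 1) = 3205×11 + 2847×8 = 35255 + 22776 = 58031
ΣP(Period 1)Q(Period 1) = 3051×11 + 2459×8 = 33561 + 19672 = 53233
link = 58031/53233 = 1.090132
Link Period 2→Period 3:
ΣP(Period 3)Q(Period 2) = 3325×11 + 2746×8 = 36575 + 21968 = 58543
ΣP(Period 2)Q(Period 2) = 3205×11 + 2847×8 = 35255 + 22776 = 58031
link = 58543/58031 = 1.008823
Chained index = 100 × 0.851055 × 1.090132 × 1.008823 = 93.5948

93.59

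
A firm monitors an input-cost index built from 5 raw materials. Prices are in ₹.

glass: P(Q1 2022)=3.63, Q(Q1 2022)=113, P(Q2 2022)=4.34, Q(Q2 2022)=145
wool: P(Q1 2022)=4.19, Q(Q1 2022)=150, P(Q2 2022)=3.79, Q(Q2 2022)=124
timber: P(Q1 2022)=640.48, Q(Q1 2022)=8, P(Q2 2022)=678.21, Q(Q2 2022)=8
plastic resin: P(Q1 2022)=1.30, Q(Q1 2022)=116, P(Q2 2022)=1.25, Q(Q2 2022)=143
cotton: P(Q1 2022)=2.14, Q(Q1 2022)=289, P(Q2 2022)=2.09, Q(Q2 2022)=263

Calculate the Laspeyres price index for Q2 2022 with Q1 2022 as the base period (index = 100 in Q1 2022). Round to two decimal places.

104.35

Laspeyres price index uses base-period quantities as weights.
ΣP(Q2 2022)·Q(Q1 2022) = 4.34×113 + 3.79×150 + 678.21×8 + 1.25×116 + 2.09×289 = 490.42 + 568.5 + 5425.68 + 145 + 604.01 = 7233.61
ΣP(Q1 2022)·Q(Q1 2022) = 3.63×113 + 4.19×150 + 640.48×8 + 1.30×116 + 2.14×289 = 410.19 + 628.5 + 5123.84 + 150.8 + 618.46 = 6931.79
Index = 7233.61 / 6931.79 × 100 = 104.3541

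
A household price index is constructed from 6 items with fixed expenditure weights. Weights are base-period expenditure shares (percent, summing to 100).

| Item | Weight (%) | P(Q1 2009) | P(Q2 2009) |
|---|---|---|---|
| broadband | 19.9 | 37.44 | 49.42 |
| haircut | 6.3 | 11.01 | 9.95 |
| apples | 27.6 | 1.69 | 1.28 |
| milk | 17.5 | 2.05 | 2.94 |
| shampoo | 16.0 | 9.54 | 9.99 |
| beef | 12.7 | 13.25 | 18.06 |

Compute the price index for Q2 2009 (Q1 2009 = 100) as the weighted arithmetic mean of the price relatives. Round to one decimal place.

broadband: 19.9 × (49.42/37.44) = 19.9 × 1.319979 = 26.2676
haircut: 6.3 × (9.95/11.01) = 6.3 × 0.903724 = 5.6935
apples: 27.6 × (1.28/1.69) = 27.6 × 0.757396 = 20.9041
milk: 17.5 × (2.94/2.05) = 17.5 × 1.434146 = 25.0976
shampoo: 16.0 × (9.99/9.54) = 16.0 × 1.047170 = 16.7547
beef: 12.7 × (18.06/13.25) = 12.7 × 1.363019 = 17.3103
Index = Σ wᵢ·(p₁ᵢ/p₀ᵢ) = 26.2676 + 5.6935 + 20.9041 + 25.0976 + 16.7547 + 17.3103 = 112.0278

112.0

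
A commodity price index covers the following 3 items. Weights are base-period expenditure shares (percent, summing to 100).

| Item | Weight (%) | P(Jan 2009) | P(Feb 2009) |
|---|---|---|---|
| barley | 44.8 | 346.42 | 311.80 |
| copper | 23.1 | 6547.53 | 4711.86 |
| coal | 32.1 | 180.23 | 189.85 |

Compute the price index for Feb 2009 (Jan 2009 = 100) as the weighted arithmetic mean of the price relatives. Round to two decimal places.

90.76

barley: 44.8 × (311.80/346.42) = 44.8 × 0.900064 = 40.3228
copper: 23.1 × (4711.86/6547.53) = 23.1 × 0.719639 = 16.6237
coal: 32.1 × (189.85/180.23) = 32.1 × 1.053376 = 33.8134
Index = Σ wᵢ·(p₁ᵢ/p₀ᵢ) = 40.3228 + 16.6237 + 33.8134 = 90.7599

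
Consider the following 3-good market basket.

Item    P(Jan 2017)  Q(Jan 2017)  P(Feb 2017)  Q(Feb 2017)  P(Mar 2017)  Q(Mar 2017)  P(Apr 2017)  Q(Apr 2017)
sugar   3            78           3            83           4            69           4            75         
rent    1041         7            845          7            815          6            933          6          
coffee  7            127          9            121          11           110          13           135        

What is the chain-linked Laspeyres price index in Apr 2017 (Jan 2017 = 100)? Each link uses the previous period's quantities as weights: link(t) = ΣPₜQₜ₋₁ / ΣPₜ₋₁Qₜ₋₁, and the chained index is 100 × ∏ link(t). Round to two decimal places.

Link Jan 2017→Feb 2017:
ΣP(Feb 2017)Q(Jan 2017) = 3×78 + 845×7 + 9×127 = 234 + 5915 + 1143 = 7292
ΣP(Jan 2017)Q(Jan 2017) = 3×78 + 1041×7 + 7×127 = 234 + 7287 + 889 = 8410
link = 7292/8410 = 0.867063
Link Feb 2017→Mar 2017:
ΣP(Mar 2017)Q(Feb 2017) = 4×83 + 815×7 + 11×121 = 332 + 5705 + 1331 = 7368
ΣP(Feb 2017)Q(Feb 2017) = 3×83 + 845×7 + 9×121 = 249 + 5915 + 1089 = 7253
link = 7368/7253 = 1.015856
Link Mar 2017→Apr 2017:
ΣP(Apr 2017)Q(Mar 2017) = 4×69 + 933×6 + 13×110 = 276 + 5598 + 1430 = 7304
ΣP(Mar 2017)Q(Mar 2017) = 4×69 + 815×6 + 11×110 = 276 + 4890 + 1210 = 6376
link = 7304/6376 = 1.145546
Chained index = 100 × 0.867063 × 1.015856 × 1.145546 = 100.9009

100.90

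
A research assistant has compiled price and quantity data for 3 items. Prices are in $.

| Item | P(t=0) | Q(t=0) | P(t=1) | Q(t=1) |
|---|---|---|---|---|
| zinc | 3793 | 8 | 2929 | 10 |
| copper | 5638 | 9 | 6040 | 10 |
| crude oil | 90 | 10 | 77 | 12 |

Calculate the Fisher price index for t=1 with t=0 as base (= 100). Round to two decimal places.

95.41

Laspeyres component (base-period weights):
ΣP(t=1)Q(t=0) = 2929×8 + 6040×9 + 77×10 = 23432 + 54360 + 770 = 78562
ΣP(t=0)Q(t=0) = 3793×8 + 5638×9 + 90×10 = 30344 + 50742 + 900 = 81986
L = 78562 / 81986 × 100 = 95.8237
Paasche component (current-period weights):
ΣP(t=1)Q(t=1) = 2929×10 + 6040×10 + 77×12 = 29290 + 60400 + 924 = 90614
ΣP(t=0)Q(t=1) = 3793×10 + 5638×10 + 90×12 = 37930 + 56380 + 1080 = 95390
P = 90614 / 95390 × 100 = 94.9932
Fisher = √(L × P) = √(95.8237 × 94.9932) = 95.4075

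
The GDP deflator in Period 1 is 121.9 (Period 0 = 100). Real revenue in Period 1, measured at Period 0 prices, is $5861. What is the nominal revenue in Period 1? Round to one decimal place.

Nominal = Real × (Index/100) = 5861 × (121.9/100)
        = 5861 × 1.219 = 7144.5590

7144.6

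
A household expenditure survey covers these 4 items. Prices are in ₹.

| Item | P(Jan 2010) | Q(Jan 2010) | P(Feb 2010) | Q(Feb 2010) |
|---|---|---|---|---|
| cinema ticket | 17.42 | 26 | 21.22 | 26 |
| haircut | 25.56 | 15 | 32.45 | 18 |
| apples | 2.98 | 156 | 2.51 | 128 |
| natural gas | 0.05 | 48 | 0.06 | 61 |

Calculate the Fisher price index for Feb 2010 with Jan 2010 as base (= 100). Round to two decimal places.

Laspeyres component (base-period weights):
ΣP(Feb 2010)Q(Jan 2010) = 21.22×26 + 32.45×15 + 2.51×156 + 0.06×48 = 551.72 + 486.75 + 391.56 + 2.88 = 1432.91
ΣP(Jan 2010)Q(Jan 2010) = 17.42×26 + 25.56×15 + 2.98×156 + 0.05×48 = 452.92 + 383.4 + 464.88 + 2.4 = 1303.6
L = 1432.91 / 1303.6 × 100 = 109.9195
Paasche component (current-period weights):
ΣP(Feb 2010)Q(Feb 2010) = 21.22×26 + 32.45×18 + 2.51×128 + 0.06×61 = 551.72 + 584.1 + 321.28 + 3.66 = 1460.76
ΣP(Jan 2010)Q(Feb 2010) = 17.42×26 + 25.56×18 + 2.98×128 + 0.05×61 = 452.92 + 460.08 + 381.44 + 3.05 = 1297.49
P = 1460.76 / 1297.49 × 100 = 112.5835
Fisher = √(L × P) = √(109.9195 × 112.5835) = 111.2435

111.24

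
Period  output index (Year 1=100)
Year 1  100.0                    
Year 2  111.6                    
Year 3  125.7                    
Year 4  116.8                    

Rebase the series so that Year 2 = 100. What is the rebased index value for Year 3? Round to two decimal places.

Rebased(Year 3) = 125.7 / 111.6 × 100 = 112.6344

112.63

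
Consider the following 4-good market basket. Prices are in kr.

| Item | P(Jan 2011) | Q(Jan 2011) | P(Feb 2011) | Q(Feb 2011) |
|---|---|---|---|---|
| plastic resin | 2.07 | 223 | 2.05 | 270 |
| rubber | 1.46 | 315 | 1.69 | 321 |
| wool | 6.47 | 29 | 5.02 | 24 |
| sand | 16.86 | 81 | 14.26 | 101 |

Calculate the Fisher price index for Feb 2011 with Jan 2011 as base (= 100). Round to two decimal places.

Laspeyres component (base-period weights):
ΣP(Feb 2011)Q(Jan 2011) = 2.05×223 + 1.69×315 + 5.02×29 + 14.26×81 = 457.15 + 532.35 + 145.58 + 1155.06 = 2290.14
ΣP(Jan 2011)Q(Jan 2011) = 2.07×223 + 1.46×315 + 6.47×29 + 16.86×81 = 461.61 + 459.9 + 187.63 + 1365.66 = 2474.8
L = 2290.14 / 2474.8 × 100 = 92.5384
Paasche component (current-period weights):
ΣP(Feb 2011)Q(Feb 2011) = 2.05×270 + 1.69×321 + 5.02×24 + 14.26×101 = 553.5 + 542.49 + 120.48 + 1440.26 = 2656.73
ΣP(Jan 2011)Q(Feb 2011) = 2.07×270 + 1.46×321 + 6.47×24 + 16.86×101 = 558.9 + 468.66 + 155.28 + 1702.86 = 2885.7
P = 2656.73 / 2885.7 × 100 = 92.0654
Fisher = √(L × P) = √(92.5384 × 92.0654) = 92.3016

92.30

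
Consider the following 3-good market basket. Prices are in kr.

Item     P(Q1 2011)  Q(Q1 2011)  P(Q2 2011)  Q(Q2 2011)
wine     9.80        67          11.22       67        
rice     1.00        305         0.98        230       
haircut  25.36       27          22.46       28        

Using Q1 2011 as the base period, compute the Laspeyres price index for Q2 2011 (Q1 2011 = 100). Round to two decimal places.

100.65

Laspeyres price index uses base-period quantities as weights.
ΣP(Q2 2011)·Q(Q1 2011) = 11.22×67 + 0.98×305 + 22.46×27 = 751.74 + 298.9 + 606.42 = 1657.06
ΣP(Q1 2011)·Q(Q1 2011) = 9.80×67 + 1.00×305 + 25.36×27 = 656.6 + 305 + 684.72 = 1646.32
Index = 1657.06 / 1646.32 × 100 = 100.6524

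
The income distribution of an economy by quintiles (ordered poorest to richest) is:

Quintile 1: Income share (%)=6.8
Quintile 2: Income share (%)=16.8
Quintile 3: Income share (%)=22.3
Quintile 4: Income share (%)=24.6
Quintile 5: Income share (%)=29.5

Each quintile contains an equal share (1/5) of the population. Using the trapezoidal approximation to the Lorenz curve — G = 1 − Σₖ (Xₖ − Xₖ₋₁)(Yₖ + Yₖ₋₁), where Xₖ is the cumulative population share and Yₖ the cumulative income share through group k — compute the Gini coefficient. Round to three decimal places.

0.213

Cumulative income shares Yₖ: 0.0680, 0.2360, 0.4590, 0.7050, 1.0000
Σ (Xₖ−Xₖ₋₁)(Yₖ+Yₖ₋₁) = (1/5)(0.0680+0.0000) + (1/5)(0.2360+0.0680) + (1/5)(0.4590+0.2360) + (1/5)(0.7050+0.4590) + (1/5)(1.0000+0.7050)
  = 0.0136 + 0.0608 + 0.1390 + 0.2328 + 0.3410 = 0.7872
G = 1 − 0.7872 = 0.2128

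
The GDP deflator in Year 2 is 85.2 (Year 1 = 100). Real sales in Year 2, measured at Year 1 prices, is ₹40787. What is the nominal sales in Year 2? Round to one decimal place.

Nominal = Real × (Index/100) = 40787 × (85.2/100)
        = 40787 × 0.852 = 34750.5240

34750.5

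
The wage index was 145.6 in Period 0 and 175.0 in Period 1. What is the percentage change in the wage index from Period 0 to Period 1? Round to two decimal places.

20.19%

Change = (175.0 − 145.6) / 145.6 × 100
       = 29.4 / 145.6 × 100 = 20.1923%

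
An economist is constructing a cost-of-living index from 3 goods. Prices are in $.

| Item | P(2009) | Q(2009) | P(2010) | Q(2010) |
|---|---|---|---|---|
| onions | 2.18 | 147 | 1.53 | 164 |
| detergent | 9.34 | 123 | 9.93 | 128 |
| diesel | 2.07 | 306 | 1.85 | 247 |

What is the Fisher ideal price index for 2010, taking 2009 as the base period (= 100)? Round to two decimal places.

95.78

Laspeyres component (base-period weights):
ΣP(2010)Q(2009) = 1.53×147 + 9.93×123 + 1.85×306 = 224.91 + 1221.39 + 566.1 = 2012.4
ΣP(2009)Q(2009) = 2.18×147 + 9.34×123 + 2.07×306 = 320.46 + 1148.82 + 633.42 = 2102.7
L = 2012.4 / 2102.7 × 100 = 95.7055
Paasche component (current-period weights):
ΣP(2010)Q(2010) = 1.53×164 + 9.93×128 + 1.85×247 = 250.92 + 1271.04 + 456.95 = 1978.91
ΣP(2009)Q(2010) = 2.18×164 + 9.34×128 + 2.07×247 = 357.52 + 1195.52 + 511.29 = 2064.33
P = 1978.91 / 2064.33 × 100 = 95.8621
Fisher = √(L × P) = √(95.7055 × 95.8621) = 95.7838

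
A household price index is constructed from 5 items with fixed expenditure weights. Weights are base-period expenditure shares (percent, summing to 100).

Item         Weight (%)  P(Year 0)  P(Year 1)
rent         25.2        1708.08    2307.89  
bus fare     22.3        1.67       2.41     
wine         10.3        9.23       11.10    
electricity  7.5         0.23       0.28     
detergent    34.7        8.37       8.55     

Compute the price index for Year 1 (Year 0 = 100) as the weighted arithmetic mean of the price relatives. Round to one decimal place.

rent: 25.2 × (2307.89/1708.08) = 25.2 × 1.351160 = 34.0492
bus fare: 22.3 × (2.41/1.67) = 22.3 × 1.443114 = 32.1814
wine: 10.3 × (11.10/9.23) = 10.3 × 1.202600 = 12.3868
electricity: 7.5 × (0.28/0.23) = 7.5 × 1.217391 = 9.1304
detergent: 34.7 × (8.55/8.37) = 34.7 × 1.021505 = 35.4462
Index = Σ wᵢ·(p₁ᵢ/p₀ᵢ) = 34.0492 + 32.1814 + 12.3868 + 9.1304 + 35.4462 = 123.1941

123.2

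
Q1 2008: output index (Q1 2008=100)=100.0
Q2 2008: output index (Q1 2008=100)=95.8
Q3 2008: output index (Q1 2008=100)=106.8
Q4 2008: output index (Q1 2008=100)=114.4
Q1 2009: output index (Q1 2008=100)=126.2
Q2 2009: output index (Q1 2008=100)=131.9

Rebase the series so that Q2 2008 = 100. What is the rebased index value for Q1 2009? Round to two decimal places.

131.73

Rebased(Q1 2009) = 126.2 / 95.8 × 100 = 131.7328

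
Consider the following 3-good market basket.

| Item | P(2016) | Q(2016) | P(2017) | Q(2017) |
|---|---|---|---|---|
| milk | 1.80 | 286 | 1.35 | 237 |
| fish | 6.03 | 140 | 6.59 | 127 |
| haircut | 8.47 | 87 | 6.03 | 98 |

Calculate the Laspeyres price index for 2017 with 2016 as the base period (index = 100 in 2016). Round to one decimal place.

Laspeyres price index uses base-period quantities as weights.
ΣP(2017)·Q(2016) = 1.35×286 + 6.59×140 + 6.03×87 = 386.1 + 922.6 + 524.61 = 1833.31
ΣP(2016)·Q(2016) = 1.80×286 + 6.03×140 + 8.47×87 = 514.8 + 844.2 + 736.89 = 2095.89
Index = 1833.31 / 2095.89 × 100 = 87.4717

87.5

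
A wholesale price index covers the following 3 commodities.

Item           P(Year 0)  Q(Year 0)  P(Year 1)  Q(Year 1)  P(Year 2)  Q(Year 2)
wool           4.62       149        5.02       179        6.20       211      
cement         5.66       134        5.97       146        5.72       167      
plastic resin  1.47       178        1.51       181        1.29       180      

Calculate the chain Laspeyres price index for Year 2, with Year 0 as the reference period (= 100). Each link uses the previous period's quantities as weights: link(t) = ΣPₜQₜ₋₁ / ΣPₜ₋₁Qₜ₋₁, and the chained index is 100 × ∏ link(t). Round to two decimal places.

113.36

Link Year 0→Year 1:
ΣP(Year 1)Q(Year 0) = 5.02×149 + 5.97×134 + 1.51×178 = 747.98 + 799.98 + 268.78 = 1816.74
ΣP(Year 0)Q(Year 0) = 4.62×149 + 5.66×134 + 1.47×178 = 688.38 + 758.44 + 261.66 = 1708.48
link = 1816.74/1708.48 = 1.063366
Link Year 1→Year 2:
ΣP(Year 2)Q(Year 1) = 6.20×179 + 5.72×146 + 1.29×181 = 1109.8 + 835.12 + 233.49 = 2178.41
ΣP(Year 1)Q(Year 1) = 5.02×179 + 5.97×146 + 1.51×181 = 898.58 + 871.62 + 273.31 = 2043.51
link = 2178.41/2043.51 = 1.066014
Chained index = 100 × 1.063366 × 1.066014 = 113.3563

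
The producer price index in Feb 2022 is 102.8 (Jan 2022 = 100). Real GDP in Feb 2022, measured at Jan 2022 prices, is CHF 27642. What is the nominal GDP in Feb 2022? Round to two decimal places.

28415.98

Nominal = Real × (Index/100) = 27642 × (102.8/100)
        = 27642 × 1.028 = 28415.9760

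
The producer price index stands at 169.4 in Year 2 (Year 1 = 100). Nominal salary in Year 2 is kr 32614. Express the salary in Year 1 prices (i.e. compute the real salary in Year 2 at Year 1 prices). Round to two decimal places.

Real = Nominal ÷ (Index/100) = 32614 ÷ (169.4/100)
     = 32614 ÷ 1.694 = 19252.6564

19252.66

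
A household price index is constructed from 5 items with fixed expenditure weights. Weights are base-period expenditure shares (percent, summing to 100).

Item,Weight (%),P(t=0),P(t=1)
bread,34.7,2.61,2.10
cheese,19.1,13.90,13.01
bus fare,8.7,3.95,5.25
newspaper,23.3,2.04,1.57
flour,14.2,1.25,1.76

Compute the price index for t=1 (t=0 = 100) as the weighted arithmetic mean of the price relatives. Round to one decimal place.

bread: 34.7 × (2.10/2.61) = 34.7 × 0.804598 = 27.9195
cheese: 19.1 × (13.01/13.90) = 19.1 × 0.935971 = 17.8771
bus fare: 8.7 × (5.25/3.95) = 8.7 × 1.329114 = 11.5633
newspaper: 23.3 × (1.57/2.04) = 23.3 × 0.769608 = 17.9319
flour: 14.2 × (1.76/1.25) = 14.2 × 1.408000 = 19.9936
Index = Σ wᵢ·(p₁ᵢ/p₀ᵢ) = 27.9195 + 17.8771 + 11.5633 + 17.9319 + 19.9936 = 95.2853

95.3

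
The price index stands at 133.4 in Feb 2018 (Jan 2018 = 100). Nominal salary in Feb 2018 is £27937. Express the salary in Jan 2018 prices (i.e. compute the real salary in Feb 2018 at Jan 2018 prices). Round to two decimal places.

Real = Nominal ÷ (Index/100) = 27937 ÷ (133.4/100)
     = 27937 ÷ 1.334 = 20942.2789

20942.28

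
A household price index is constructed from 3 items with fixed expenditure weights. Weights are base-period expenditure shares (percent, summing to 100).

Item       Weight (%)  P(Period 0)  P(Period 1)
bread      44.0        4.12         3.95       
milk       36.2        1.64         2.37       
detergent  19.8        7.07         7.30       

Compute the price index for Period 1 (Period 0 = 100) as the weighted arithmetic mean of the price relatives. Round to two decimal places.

bread: 44.0 × (3.95/4.12) = 44.0 × 0.958738 = 42.1845
milk: 36.2 × (2.37/1.64) = 36.2 × 1.445122 = 52.3134
detergent: 19.8 × (7.30/7.07) = 19.8 × 1.032532 = 20.4441
Index = Σ wᵢ·(p₁ᵢ/p₀ᵢ) = 42.1845 + 52.3134 + 20.4441 = 114.9420

114.94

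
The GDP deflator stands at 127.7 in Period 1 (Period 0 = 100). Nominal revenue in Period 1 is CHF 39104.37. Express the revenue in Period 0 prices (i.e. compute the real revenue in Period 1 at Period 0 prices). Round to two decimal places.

30622.06

Real = Nominal ÷ (Index/100) = 39104.37 ÷ (127.7/100)
     = 39104.37 ÷ 1.277 = 30622.0595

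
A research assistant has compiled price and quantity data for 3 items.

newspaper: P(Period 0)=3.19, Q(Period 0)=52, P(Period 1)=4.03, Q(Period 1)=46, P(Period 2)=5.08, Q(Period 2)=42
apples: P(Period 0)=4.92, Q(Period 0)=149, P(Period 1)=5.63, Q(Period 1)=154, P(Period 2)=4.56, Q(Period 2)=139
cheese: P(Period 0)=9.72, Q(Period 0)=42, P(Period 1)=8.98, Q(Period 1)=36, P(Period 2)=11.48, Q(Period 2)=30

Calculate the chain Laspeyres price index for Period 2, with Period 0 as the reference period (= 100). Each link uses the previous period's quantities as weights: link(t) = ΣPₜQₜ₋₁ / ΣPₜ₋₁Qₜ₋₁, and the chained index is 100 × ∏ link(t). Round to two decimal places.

106.96

Link Period 0→Period 1:
ΣP(Period 1)Q(Period 0) = 4.03×52 + 5.63×149 + 8.98×42 = 209.56 + 838.87 + 377.16 = 1425.59
ΣP(Period 0)Q(Period 0) = 3.19×52 + 4.92×149 + 9.72×42 = 165.88 + 733.08 + 408.24 = 1307.2
link = 1425.59/1307.2 = 1.090568
Link Period 1→Period 2:
ΣP(Period 2)Q(Period 1) = 5.08×46 + 4.56×154 + 11.48×36 = 233.68 + 702.24 + 413.28 = 1349.2
ΣP(Period 1)Q(Period 1) = 4.03×46 + 5.63×154 + 8.98×36 = 185.38 + 867.02 + 323.28 = 1375.68
link = 1349.2/1375.68 = 0.980751
Chained index = 100 × 1.090568 × 0.980751 = 106.9576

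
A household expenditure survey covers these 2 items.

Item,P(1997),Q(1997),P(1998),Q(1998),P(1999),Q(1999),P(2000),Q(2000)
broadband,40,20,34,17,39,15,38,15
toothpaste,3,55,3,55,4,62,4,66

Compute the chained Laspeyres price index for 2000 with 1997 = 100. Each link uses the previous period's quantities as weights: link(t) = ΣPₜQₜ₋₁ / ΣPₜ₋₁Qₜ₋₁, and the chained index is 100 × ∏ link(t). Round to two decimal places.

Link 1997→1998:
ΣP(1998)Q(1997) = 34×20 + 3×55 = 680 + 165 = 845
ΣP(1997)Q(1997) = 40×20 + 3×55 = 800 + 165 = 965
link = 845/965 = 0.875648
Link 1998→1999:
ΣP(1999)Q(1998) = 39×17 + 4×55 = 663 + 220 = 883
ΣP(1998)Q(1998) = 34×17 + 3×55 = 578 + 165 = 743
link = 883/743 = 1.188425
Link 1999→2000:
ΣP(2000)Q(1999) = 38×15 + 4×62 = 570 + 248 = 818
ΣP(1999)Q(1999) = 39×15 + 4×62 = 585 + 248 = 833
link = 818/833 = 0.981993
Chained index = 100 × 0.875648 × 1.188425 × 0.981993 = 102.1903

102.19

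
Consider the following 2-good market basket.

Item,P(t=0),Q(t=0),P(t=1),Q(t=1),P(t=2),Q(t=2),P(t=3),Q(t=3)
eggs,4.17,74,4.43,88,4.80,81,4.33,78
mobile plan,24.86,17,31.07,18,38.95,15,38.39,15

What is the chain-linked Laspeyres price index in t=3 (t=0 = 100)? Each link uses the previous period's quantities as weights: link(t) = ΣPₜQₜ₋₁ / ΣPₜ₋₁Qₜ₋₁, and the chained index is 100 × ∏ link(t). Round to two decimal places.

131.96

Link t=0→t=1:
ΣP(t=1)Q(t=0) = 4.43×74 + 31.07×17 = 327.82 + 528.19 = 856.01
ΣP(t=0)Q(t=0) = 4.17×74 + 24.86×17 = 308.58 + 422.62 = 731.2
link = 856.01/731.2 = 1.170692
Link t=1→t=2:
ΣP(t=2)Q(t=1) = 4.80×88 + 38.95×18 = 422.4 + 701.1 = 1123.5
ΣP(t=1)Q(t=1) = 4.43×88 + 31.07×18 = 389.84 + 559.26 = 949.1
link = 1123.5/949.1 = 1.183753
Link t=2→t=3:
ΣP(t=3)Q(t=2) = 4.33×81 + 38.39×15 = 350.73 + 575.85 = 926.58
ΣP(t=2)Q(t=2) = 4.80×81 + 38.95×15 = 388.8 + 584.25 = 973.05
link = 926.58/973.05 = 0.952243
Chained index = 100 × 1.170692 × 1.183753 × 0.952243 = 131.9628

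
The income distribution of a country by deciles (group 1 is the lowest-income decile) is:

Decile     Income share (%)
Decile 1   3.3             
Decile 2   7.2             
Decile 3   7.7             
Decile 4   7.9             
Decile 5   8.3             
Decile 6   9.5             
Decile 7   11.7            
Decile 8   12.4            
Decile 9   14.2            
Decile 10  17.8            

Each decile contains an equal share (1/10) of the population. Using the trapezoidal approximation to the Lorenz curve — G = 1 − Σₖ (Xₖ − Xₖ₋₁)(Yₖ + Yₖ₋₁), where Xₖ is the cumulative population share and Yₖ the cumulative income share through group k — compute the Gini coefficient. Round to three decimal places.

0.216

Cumulative income shares Yₖ: 0.0330, 0.1050, 0.1820, 0.2610, 0.3440, 0.4390, 0.5560, 0.6800, 0.8220, 1.0000
Σ (Xₖ−Xₖ₋₁)(Yₖ+Yₖ₋₁) = (1/10)(0.0330+0.0000) + (1/10)(0.1050+0.0330) + (1/10)(0.1820+0.1050) + (1/10)(0.2610+0.1820) + (1/10)(0.3440+0.2610) + (1/10)(0.4390+0.3440) + (1/10)(0.5560+0.4390) + (1/10)(0.6800+0.5560) + (1/10)(0.8220+0.6800) + (1/10)(1.0000+0.8220)
  = 0.0033 + 0.0138 + 0.0287 + 0.0443 + 0.0605 + 0.0783 + 0.0995 + 0.1236 + 0.1502 + 0.1822 = 0.7844
G = 1 − 0.7844 = 0.2156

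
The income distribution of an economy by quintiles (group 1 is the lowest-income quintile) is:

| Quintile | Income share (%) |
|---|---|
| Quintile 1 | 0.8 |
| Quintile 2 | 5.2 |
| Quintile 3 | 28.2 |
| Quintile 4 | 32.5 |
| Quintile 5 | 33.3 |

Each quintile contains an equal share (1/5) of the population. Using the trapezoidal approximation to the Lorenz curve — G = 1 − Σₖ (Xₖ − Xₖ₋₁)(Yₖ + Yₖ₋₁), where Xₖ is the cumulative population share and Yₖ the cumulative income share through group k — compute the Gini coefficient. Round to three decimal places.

0.369

Cumulative income shares Yₖ: 0.0080, 0.0600, 0.3420, 0.6670, 1.0000
Σ (Xₖ−Xₖ₋₁)(Yₖ+Yₖ₋₁) = (1/5)(0.0080+0.0000) + (1/5)(0.0600+0.0080) + (1/5)(0.3420+0.0600) + (1/5)(0.6670+0.3420) + (1/5)(1.0000+0.6670)
  = 0.0016 + 0.0136 + 0.0804 + 0.2018 + 0.3334 = 0.6308
G = 1 − 0.6308 = 0.3692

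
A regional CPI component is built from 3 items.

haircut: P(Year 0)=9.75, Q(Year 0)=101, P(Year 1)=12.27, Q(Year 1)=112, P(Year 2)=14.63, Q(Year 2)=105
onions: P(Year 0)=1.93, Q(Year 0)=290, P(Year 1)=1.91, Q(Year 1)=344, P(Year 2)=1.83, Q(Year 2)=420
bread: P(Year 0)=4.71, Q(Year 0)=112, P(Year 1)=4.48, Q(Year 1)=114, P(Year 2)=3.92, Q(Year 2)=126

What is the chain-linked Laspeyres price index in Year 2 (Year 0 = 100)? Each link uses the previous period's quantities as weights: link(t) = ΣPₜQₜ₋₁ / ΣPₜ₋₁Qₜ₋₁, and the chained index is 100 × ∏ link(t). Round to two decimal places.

118.30

Link Year 0→Year 1:
ΣP(Year 1)Q(Year 0) = 12.27×101 + 1.91×290 + 4.48×112 = 1239.27 + 553.9 + 501.76 = 2294.93
ΣP(Year 0)Q(Year 0) = 9.75×101 + 1.93×290 + 4.71×112 = 984.75 + 559.7 + 527.52 = 2071.97
link = 2294.93/2071.97 = 1.107608
Link Year 1→Year 2:
ΣP(Year 2)Q(Year 1) = 14.63×112 + 1.83×344 + 3.92×114 = 1638.56 + 629.52 + 446.88 = 2714.96
ΣP(Year 1)Q(Year 1) = 12.27×112 + 1.91×344 + 4.48×114 = 1374.24 + 657.04 + 510.72 = 2542
link = 2714.96/2542 = 1.068041
Chained index = 100 × 1.107608 × 1.068041 = 118.2970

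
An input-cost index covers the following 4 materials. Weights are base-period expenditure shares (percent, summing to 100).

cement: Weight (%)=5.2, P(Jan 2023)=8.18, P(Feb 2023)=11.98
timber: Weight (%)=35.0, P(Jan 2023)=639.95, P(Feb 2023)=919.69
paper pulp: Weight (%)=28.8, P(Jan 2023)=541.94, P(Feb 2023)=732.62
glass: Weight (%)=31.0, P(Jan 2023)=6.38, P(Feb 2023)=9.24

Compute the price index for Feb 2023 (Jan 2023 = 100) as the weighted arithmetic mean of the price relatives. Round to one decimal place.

141.7

cement: 5.2 × (11.98/8.18) = 5.2 × 1.464548 = 7.6156
timber: 35.0 × (919.69/639.95) = 35.0 × 1.437128 = 50.2995
paper pulp: 28.8 × (732.62/541.94) = 28.8 × 1.351847 = 38.9332
glass: 31.0 × (9.24/6.38) = 31.0 × 1.448276 = 44.8966
Index = Σ wᵢ·(p₁ᵢ/p₀ᵢ) = 7.6156 + 50.2995 + 38.9332 + 44.8966 = 141.7449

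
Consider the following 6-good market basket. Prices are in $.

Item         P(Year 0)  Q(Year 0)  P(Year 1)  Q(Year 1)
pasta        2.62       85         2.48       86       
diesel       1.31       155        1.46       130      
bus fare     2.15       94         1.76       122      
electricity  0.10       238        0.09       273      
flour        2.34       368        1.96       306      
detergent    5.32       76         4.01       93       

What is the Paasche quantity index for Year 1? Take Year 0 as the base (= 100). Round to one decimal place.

Paasche quantity index uses current-period prices as weights.
ΣP(Year 1)·Q(Year 1) = 2.48×86 + 1.46×130 + 1.76×122 + 0.09×273 + 1.96×306 + 4.01×93 = 213.28 + 189.8 + 214.72 + 24.57 + 599.76 + 372.93 = 1615.06
ΣP(Year 1)·Q(Year 0) = 2.48×85 + 1.46×155 + 1.76×94 + 0.09×238 + 1.96×368 + 4.01×76 = 210.8 + 226.3 + 165.44 + 21.42 + 721.28 + 304.76 = 1650
Index = 1615.06 / 1650 × 100 = 97.8824

97.9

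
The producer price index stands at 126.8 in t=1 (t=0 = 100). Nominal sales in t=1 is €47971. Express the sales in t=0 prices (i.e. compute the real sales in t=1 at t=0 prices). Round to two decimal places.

37832.02

Real = Nominal ÷ (Index/100) = 47971 ÷ (126.8/100)
     = 47971 ÷ 1.268 = 37832.0189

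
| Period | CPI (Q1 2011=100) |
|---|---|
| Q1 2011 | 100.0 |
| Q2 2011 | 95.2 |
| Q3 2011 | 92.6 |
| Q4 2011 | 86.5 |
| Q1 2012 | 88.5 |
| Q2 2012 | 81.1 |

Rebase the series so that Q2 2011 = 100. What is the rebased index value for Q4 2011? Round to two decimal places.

Rebased(Q4 2011) = 86.5 / 95.2 × 100 = 90.8613

90.86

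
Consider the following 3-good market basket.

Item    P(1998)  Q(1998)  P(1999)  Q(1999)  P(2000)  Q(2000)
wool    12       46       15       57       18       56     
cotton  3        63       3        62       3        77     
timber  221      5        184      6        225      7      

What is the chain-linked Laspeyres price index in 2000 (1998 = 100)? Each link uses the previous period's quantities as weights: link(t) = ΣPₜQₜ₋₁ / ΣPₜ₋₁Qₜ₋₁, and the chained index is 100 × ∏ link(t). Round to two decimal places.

116.40

Link 1998→1999:
ΣP(1999)Q(1998) = 15×46 + 3×63 + 184×5 = 690 + 189 + 920 = 1799
ΣP(1998)Q(1998) = 12×46 + 3×63 + 221×5 = 552 + 189 + 1105 = 1846
link = 1799/1846 = 0.974540
Link 1999→2000:
ΣP(2000)Q(1999) = 18×57 + 3×62 + 225×6 = 1026 + 186 + 1350 = 2562
ΣP(1999)Q(1999) = 15×57 + 3×62 + 184×6 = 855 + 186 + 1104 = 2145
link = 2562/2145 = 1.194406
Chained index = 100 × 0.974540 × 1.194406 = 116.3995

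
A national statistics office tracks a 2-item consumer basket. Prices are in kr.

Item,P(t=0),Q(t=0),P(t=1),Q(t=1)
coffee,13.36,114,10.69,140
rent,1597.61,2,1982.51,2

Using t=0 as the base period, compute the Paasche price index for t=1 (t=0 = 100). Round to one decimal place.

107.8

Paasche price index uses current-period quantities as weights.
ΣP(t=1)·Q(t=1) = 10.69×140 + 1982.51×2 = 1496.6 + 3965.02 = 5461.62
ΣP(t=0)·Q(t=1) = 13.36×140 + 1597.61×2 = 1870.4 + 3195.22 = 5065.62
Index = 5461.62 / 5065.62 × 100 = 107.8174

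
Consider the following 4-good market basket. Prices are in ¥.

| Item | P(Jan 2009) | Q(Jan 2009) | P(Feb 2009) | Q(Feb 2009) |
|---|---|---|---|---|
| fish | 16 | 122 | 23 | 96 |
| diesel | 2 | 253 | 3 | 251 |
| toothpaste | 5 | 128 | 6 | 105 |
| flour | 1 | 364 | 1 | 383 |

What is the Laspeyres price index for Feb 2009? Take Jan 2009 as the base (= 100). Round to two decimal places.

135.67

Laspeyres price index uses base-period quantities as weights.
ΣP(Feb 2009)·Q(Jan 2009) = 23×122 + 3×253 + 6×128 + 1×364 = 2806 + 759 + 768 + 364 = 4697
ΣP(Jan 2009)·Q(Jan 2009) = 16×122 + 2×253 + 5×128 + 1×364 = 1952 + 506 + 640 + 364 = 3462
Index = 4697 / 3462 × 100 = 135.6730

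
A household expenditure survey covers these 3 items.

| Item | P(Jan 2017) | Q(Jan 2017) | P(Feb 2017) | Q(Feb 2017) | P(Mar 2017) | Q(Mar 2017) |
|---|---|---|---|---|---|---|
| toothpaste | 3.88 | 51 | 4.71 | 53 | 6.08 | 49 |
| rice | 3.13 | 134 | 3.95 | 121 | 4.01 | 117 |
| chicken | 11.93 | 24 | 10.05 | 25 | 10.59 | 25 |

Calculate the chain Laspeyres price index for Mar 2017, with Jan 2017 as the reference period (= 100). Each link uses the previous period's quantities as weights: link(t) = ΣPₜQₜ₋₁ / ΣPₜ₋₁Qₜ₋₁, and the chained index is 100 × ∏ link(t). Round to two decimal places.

122.52

Link Jan 2017→Feb 2017:
ΣP(Feb 2017)Q(Jan 2017) = 4.71×51 + 3.95×134 + 10.05×24 = 240.21 + 529.3 + 241.2 = 1010.71
ΣP(Jan 2017)Q(Jan 2017) = 3.88×51 + 3.13×134 + 11.93×24 = 197.88 + 419.42 + 286.32 = 903.62
link = 1010.71/903.62 = 1.118512
Link Feb 2017→Mar 2017:
ΣP(Mar 2017)Q(Feb 2017) = 6.08×53 + 4.01×121 + 10.59×25 = 322.24 + 485.21 + 264.75 = 1072.2
ΣP(Feb 2017)Q(Feb 2017) = 4.71×53 + 3.95×121 + 10.05×25 = 249.63 + 477.95 + 251.25 = 978.83
link = 1072.2/978.83 = 1.095389
Chained index = 100 × 1.118512 × 1.095389 = 122.5206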